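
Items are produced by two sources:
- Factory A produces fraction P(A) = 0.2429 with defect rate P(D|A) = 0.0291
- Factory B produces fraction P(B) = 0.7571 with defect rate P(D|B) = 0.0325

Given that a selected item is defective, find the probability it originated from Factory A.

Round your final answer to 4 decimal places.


Let A = from Factory A, D = defective

Given:
- P(A) = 0.2429, P(B) = 0.7571
- P(D|A) = 0.0291, P(D|B) = 0.0325

Step 1: Find P(D)
P(D) = P(D|A)P(A) + P(D|B)P(B)
     = 0.0291 × 0.2429 + 0.0325 × 0.7571
     = 0.00706839 + 0.02460575
     = 0.03167414

Step 2: Apply Bayes' theorem
P(A|D) = P(D|A)P(A) / P(D)
       = 0.00706839 / 0.03167414
       = 0.2232


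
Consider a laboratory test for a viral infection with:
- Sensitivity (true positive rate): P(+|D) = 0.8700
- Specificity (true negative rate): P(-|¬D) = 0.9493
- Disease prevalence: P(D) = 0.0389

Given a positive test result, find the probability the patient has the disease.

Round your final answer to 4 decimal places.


Let D = has disease, + = positive test

Given:
- P(D) = 0.0389 (prevalence)
- P(+|D) = 0.8700 (sensitivity)
- P(-|¬D) = 0.9493 (specificity)
- P(+|¬D) = 0.0507 (false positive rate = 1 - specificity)

Step 1: Find P(+)
P(+) = P(+|D)P(D) + P(+|¬D)P(¬D)
     = 0.8700 × 0.0389 + 0.0507 × 0.9611
     = 0.03384300 + 0.04872777
     = 0.08257077

Step 2: Apply Bayes' theorem for P(D|+)
P(D|+) = P(+|D)P(D) / P(+)
       = 0.03384300 / 0.08257077
       = 0.4099


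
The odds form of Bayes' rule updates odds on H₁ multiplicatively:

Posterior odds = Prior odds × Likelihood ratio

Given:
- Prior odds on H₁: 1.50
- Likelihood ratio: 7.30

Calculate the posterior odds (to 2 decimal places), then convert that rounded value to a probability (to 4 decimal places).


Step 1: Calculate posterior odds
Posterior odds = Prior odds × LR
               = 1.50 × 7.30
               = 10.95

Step 2: Convert to probability
P(H₁|E) = Posterior odds / (1 + Posterior odds)
       = 10.95 / (1 + 10.95)
       = 10.95 / 11.95
       = 0.9163

The evidence increased P(H₁) from 0.6000 to 0.9163.


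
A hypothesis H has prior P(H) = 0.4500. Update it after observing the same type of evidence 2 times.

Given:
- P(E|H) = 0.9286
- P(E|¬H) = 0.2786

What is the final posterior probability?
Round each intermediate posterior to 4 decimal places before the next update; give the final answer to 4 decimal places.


Sequential Bayesian updating:

Initial prior: P(H) = 0.4500

Update 1:
  P(E) = 0.9286 × 0.4500 + 0.2786 × 0.5500 = 0.41787000 + 0.15323000 = 0.57110000
  P(H|E) = 0.41787000 / 0.57110000 = 0.7317

Update 2:
  P(E) = 0.9286 × 0.7317 + 0.2786 × 0.2683 = 0.67945662 + 0.07474838 = 0.75420500
  P(H|E) = 0.67945662 / 0.75420500 = 0.9009

Final posterior: 0.9009


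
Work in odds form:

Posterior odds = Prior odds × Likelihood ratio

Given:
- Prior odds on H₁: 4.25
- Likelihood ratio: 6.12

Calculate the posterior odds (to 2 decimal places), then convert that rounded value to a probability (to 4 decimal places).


Step 1: Calculate posterior odds
Posterior odds = Prior odds × LR
               = 4.25 × 6.12
               = 26.01

Step 2: Convert to probability
P(H₁|E) = Posterior odds / (1 + Posterior odds)
       = 26.01 / (1 + 26.01)
       = 26.01 / 27.01
       = 0.9630

The evidence increased P(H₁) from 0.8095 to 0.9630.


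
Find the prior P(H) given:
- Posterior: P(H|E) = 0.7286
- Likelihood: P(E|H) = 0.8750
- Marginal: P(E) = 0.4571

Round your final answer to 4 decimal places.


From Bayes' theorem: P(H|E) = P(E|H) × P(H) / P(E)

Rearranging for P(H):
P(H) = P(H|E) × P(E) / P(E|H)
     = 0.7286 × 0.4571 / 0.8750
     = 0.33304306 / 0.8750
     = 0.3806


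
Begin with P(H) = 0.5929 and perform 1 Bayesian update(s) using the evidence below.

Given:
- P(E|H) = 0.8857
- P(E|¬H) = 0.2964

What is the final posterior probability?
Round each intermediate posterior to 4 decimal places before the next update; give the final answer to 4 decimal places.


Sequential Bayesian updating:

Initial prior: P(H) = 0.5929

Update 1:
  P(E) = 0.8857 × 0.5929 + 0.2964 × 0.4071 = 0.52513153 + 0.12066444 = 0.64579597
  P(H|E) = 0.52513153 / 0.64579597 = 0.8132

Final posterior: 0.8132


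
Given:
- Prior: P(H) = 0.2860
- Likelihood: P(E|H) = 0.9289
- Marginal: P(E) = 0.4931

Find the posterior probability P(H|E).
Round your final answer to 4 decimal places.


Using Bayes' theorem:

P(H|E) = P(E|H) × P(H) / P(E)
       = 0.9289 × 0.2860 / 0.4931
       = 0.26566540 / 0.4931
       = 0.5388

The evidence strengthens our belief in H.
Prior: 0.2860 → Posterior: 0.5388


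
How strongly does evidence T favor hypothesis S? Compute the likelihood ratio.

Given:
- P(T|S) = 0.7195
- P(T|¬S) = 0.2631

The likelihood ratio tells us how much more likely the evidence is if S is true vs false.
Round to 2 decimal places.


Likelihood Ratio (LR) = P(T|S) / P(T|¬S)

LR = 0.7195 / 0.2631
   = 2.73

The evidence is 2.73 times more likely if S is true than if S is false.
Because LR exceeds 1, T is evidence for S.


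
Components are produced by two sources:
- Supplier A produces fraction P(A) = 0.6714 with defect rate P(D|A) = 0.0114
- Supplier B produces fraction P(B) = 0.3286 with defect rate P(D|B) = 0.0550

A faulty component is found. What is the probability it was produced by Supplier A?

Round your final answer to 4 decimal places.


Let A = from Supplier A, D = faulty

Given:
- P(A) = 0.6714, P(B) = 0.3286
- P(D|A) = 0.0114, P(D|B) = 0.0550

Step 1: Find P(D)
P(D) = P(D|A)P(A) + P(D|B)P(B)
     = 0.0114 × 0.6714 + 0.0550 × 0.3286
     = 0.00765396 + 0.01807300
     = 0.02572696

Step 2: Apply Bayes' theorem
P(A|D) = P(D|A)P(A) / P(D)
       = 0.00765396 / 0.02572696
       = 0.2975


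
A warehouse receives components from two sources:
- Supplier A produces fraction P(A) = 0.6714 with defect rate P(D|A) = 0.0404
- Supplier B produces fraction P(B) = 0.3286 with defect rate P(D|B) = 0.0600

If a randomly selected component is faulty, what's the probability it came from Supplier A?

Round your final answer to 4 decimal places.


Let A = from Supplier A, D = faulty

Given:
- P(A) = 0.6714, P(B) = 0.3286
- P(D|A) = 0.0404, P(D|B) = 0.0600

Step 1: Find P(D)
P(D) = P(D|A)P(A) + P(D|B)P(B)
     = 0.0404 × 0.6714 + 0.0600 × 0.3286
     = 0.02712456 + 0.01971600
     = 0.04684056

Step 2: Apply Bayes' theorem
P(A|D) = P(D|A)P(A) / P(D)
       = 0.02712456 / 0.04684056
       = 0.5791


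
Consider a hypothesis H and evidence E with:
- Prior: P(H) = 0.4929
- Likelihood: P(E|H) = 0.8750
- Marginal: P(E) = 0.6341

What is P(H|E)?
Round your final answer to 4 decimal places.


Using Bayes' theorem:

P(H|E) = P(E|H) × P(H) / P(E)
       = 0.8750 × 0.4929 / 0.6341
       = 0.43128750 / 0.6341
       = 0.6802

The evidence strengthens our belief in H.
Prior: 0.4929 → Posterior: 0.6802


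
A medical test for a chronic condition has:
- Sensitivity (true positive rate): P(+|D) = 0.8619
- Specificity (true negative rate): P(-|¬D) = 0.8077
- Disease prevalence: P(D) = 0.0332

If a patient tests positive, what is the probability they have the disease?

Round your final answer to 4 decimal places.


Let D = has disease, + = positive test

Given:
- P(D) = 0.0332 (prevalence)
- P(+|D) = 0.8619 (sensitivity)
- P(-|¬D) = 0.8077 (specificity)
- P(+|¬D) = 0.1923 (false positive rate = 1 - specificity)

Step 1: Find P(+)
P(+) = P(+|D)P(D) + P(+|¬D)P(¬D)
     = 0.8619 × 0.0332 + 0.1923 × 0.9668
     = 0.02861508 + 0.18591564
     = 0.21453072

Step 2: Apply Bayes' theorem for P(D|+)
P(D|+) = P(+|D)P(D) / P(+)
       = 0.02861508 / 0.21453072
       = 0.1334


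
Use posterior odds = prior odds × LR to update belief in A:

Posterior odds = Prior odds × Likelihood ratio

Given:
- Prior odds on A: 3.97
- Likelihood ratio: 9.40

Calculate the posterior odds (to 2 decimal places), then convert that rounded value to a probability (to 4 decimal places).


Step 1: Calculate posterior odds
Posterior odds = Prior odds × LR
               = 3.97 × 9.40
               = 37.32

Step 2: Convert to probability
P(A|E) = Posterior odds / (1 + Posterior odds)
       = 37.32 / (1 + 37.32)
       = 37.32 / 38.32
       = 0.9739

The evidence increased P(A) from 0.7988 to 0.9739.


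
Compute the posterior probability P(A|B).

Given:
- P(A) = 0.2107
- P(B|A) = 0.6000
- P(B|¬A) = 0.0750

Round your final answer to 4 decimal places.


Bayes' theorem: P(A|B) = P(B|A) × P(A) / P(B)

Step 1: Calculate P(B) using law of total probability
P(B) = P(B|A)P(A) + P(B|¬A)P(¬A)
     = 0.6000 × 0.2107 + 0.0750 × 0.7893
     = 0.12642000 + 0.05919750
     = 0.18561750

Step 2: Apply Bayes' theorem
P(A|B) = P(B|A) × P(A) / P(B)
       = 0.12642000 / 0.18561750
       = 0.6811


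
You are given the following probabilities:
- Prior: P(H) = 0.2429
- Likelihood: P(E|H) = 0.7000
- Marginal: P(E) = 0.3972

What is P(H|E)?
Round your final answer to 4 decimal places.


Using Bayes' theorem:

P(H|E) = P(E|H) × P(H) / P(E)
       = 0.7000 × 0.2429 / 0.3972
       = 0.17003000 / 0.3972
       = 0.4281

The evidence strengthens our belief in H.
Prior: 0.2429 → Posterior: 0.4281


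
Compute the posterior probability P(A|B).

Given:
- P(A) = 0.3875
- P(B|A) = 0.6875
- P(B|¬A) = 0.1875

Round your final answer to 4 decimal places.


Bayes' theorem: P(A|B) = P(B|A) × P(A) / P(B)

Step 1: Calculate P(B) using law of total probability
P(B) = P(B|A)P(A) + P(B|¬A)P(¬A)
     = 0.6875 × 0.3875 + 0.1875 × 0.6125
     = 0.26640625 + 0.11484375
     = 0.38125000

Step 2: Apply Bayes' theorem
P(A|B) = P(B|A) × P(A) / P(B)
       = 0.26640625 / 0.38125000
       = 0.6988


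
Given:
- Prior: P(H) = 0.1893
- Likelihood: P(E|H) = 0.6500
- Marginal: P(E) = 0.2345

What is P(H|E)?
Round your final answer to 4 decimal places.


Using Bayes' theorem:

P(H|E) = P(E|H) × P(H) / P(E)
       = 0.6500 × 0.1893 / 0.2345
       = 0.12304500 / 0.2345
       = 0.5247

The evidence strengthens our belief in H.
Prior: 0.1893 → Posterior: 0.5247


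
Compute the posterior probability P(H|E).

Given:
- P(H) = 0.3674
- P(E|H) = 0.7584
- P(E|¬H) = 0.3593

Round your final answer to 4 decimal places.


Bayes' theorem: P(H|E) = P(E|H) × P(H) / P(E)

Step 1: Calculate P(E) using law of total probability
P(E) = P(E|H)P(H) + P(E|¬H)P(¬H)
     = 0.7584 × 0.3674 + 0.3593 × 0.6326
     = 0.27863616 + 0.22729318
     = 0.50592934

Step 2: Apply Bayes' theorem
P(H|E) = P(E|H) × P(H) / P(E)
       = 0.27863616 / 0.50592934
       = 0.5507


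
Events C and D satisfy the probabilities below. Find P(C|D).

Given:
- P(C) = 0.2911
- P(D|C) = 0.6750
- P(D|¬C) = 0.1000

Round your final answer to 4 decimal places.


Bayes' theorem: P(C|D) = P(D|C) × P(C) / P(D)

Step 1: Calculate P(D) using law of total probability
P(D) = P(D|C)P(C) + P(D|¬C)P(¬C)
     = 0.6750 × 0.2911 + 0.1000 × 0.7089
     = 0.19649250 + 0.07089000
     = 0.26738250

Step 2: Apply Bayes' theorem
P(C|D) = P(D|C) × P(C) / P(D)
       = 0.19649250 / 0.26738250
       = 0.7349


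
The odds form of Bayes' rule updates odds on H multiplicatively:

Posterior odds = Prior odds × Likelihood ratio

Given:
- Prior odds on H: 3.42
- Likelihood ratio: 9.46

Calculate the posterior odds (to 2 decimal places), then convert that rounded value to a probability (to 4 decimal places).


Step 1: Calculate posterior odds
Posterior odds = Prior odds × LR
               = 3.42 × 9.46
               = 32.35

Step 2: Convert to probability
P(H|E) = Posterior odds / (1 + Posterior odds)
       = 32.35 / (1 + 32.35)
       = 32.35 / 33.35
       = 0.9700

The evidence increased P(H) from 0.7738 to 0.9700.


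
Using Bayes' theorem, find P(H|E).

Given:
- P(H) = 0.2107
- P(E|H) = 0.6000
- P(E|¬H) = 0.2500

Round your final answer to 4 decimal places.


Bayes' theorem: P(H|E) = P(E|H) × P(H) / P(E)

Step 1: Calculate P(E) using law of total probability
P(E) = P(E|H)P(H) + P(E|¬H)P(¬H)
     = 0.6000 × 0.2107 + 0.2500 × 0.7893
     = 0.12642000 + 0.19732500
     = 0.32374500

Step 2: Apply Bayes' theorem
P(H|E) = P(E|H) × P(H) / P(E)
       = 0.12642000 / 0.32374500
       = 0.3905


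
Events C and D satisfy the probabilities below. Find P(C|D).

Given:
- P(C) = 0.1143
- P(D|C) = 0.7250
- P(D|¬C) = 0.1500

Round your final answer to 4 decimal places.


Bayes' theorem: P(C|D) = P(D|C) × P(C) / P(D)

Step 1: Calculate P(D) using law of total probability
P(D) = P(D|C)P(C) + P(D|¬C)P(¬C)
     = 0.7250 × 0.1143 + 0.1500 × 0.8857
     = 0.08286750 + 0.13285500
     = 0.21572250

Step 2: Apply Bayes' theorem
P(C|D) = P(D|C) × P(C) / P(D)
       = 0.08286750 / 0.21572250
       = 0.3841


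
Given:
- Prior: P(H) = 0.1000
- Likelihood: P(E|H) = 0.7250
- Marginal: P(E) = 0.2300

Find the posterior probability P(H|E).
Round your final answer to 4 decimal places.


Using Bayes' theorem:

P(H|E) = P(E|H) × P(H) / P(E)
       = 0.7250 × 0.1000 / 0.2300
       = 0.07250000 / 0.2300
       = 0.3152

The evidence strengthens our belief in H.
Prior: 0.1000 → Posterior: 0.3152


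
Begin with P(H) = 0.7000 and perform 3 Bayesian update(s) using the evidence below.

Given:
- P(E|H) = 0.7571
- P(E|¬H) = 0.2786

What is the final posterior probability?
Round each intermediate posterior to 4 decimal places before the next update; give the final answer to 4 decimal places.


Sequential Bayesian updating:

Initial prior: P(H) = 0.7000

Update 1:
  P(E) = 0.7571 × 0.7000 + 0.2786 × 0.3000 = 0.52997000 + 0.08358000 = 0.61355000
  P(H|E) = 0.52997000 / 0.61355000 = 0.8638

Update 2:
  P(E) = 0.7571 × 0.8638 + 0.2786 × 0.1362 = 0.65398298 + 0.03794532 = 0.69192830
  P(H|E) = 0.65398298 / 0.69192830 = 0.9452

Update 3:
  P(E) = 0.7571 × 0.9452 + 0.2786 × 0.0548 = 0.71561092 + 0.01526728 = 0.73087820
  P(H|E) = 0.71561092 / 0.73087820 = 0.9791

Final posterior: 0.9791


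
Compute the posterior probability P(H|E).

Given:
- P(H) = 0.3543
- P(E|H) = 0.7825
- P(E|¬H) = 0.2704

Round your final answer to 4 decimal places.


Bayes' theorem: P(H|E) = P(E|H) × P(H) / P(E)

Step 1: Calculate P(E) using law of total probability
P(E) = P(E|H)P(H) + P(E|¬H)P(¬H)
     = 0.7825 × 0.3543 + 0.2704 × 0.6457
     = 0.27723975 + 0.17459728
     = 0.45183703

Step 2: Apply Bayes' theorem
P(H|E) = P(E|H) × P(H) / P(E)
       = 0.27723975 / 0.45183703
       = 0.6136


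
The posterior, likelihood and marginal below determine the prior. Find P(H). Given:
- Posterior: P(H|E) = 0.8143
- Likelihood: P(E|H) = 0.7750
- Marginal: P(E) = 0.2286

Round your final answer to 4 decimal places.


From Bayes' theorem: P(H|E) = P(E|H) × P(H) / P(E)

Rearranging for P(H):
P(H) = P(H|E) × P(E) / P(E|H)
     = 0.8143 × 0.2286 / 0.7750
     = 0.18614898 / 0.7750
     = 0.2402


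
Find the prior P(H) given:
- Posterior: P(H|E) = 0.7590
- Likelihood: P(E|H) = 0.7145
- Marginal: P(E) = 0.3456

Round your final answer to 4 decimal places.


From Bayes' theorem: P(H|E) = P(E|H) × P(H) / P(E)

Rearranging for P(H):
P(H) = P(H|E) × P(E) / P(E|H)
     = 0.7590 × 0.3456 / 0.7145
     = 0.26231040 / 0.7145
     = 0.3671


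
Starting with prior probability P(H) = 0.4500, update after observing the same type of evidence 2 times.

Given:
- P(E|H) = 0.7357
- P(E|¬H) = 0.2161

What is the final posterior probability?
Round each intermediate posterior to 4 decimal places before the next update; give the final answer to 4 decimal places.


Sequential Bayesian updating:

Initial prior: P(H) = 0.4500

Update 1:
  P(E) = 0.7357 × 0.4500 + 0.2161 × 0.5500 = 0.33106500 + 0.11885500 = 0.44992000
  P(H|E) = 0.33106500 / 0.44992000 = 0.7358

Update 2:
  P(E) = 0.7357 × 0.7358 + 0.2161 × 0.2642 = 0.54132806 + 0.05709362 = 0.59842168
  P(H|E) = 0.54132806 / 0.59842168 = 0.9046

Final posterior: 0.9046


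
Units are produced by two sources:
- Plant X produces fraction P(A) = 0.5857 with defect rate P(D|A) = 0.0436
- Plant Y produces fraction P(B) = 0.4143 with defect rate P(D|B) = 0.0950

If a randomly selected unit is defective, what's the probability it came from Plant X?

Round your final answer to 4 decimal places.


Let A = from Plant X, D = defective

Given:
- P(A) = 0.5857, P(B) = 0.4143
- P(D|A) = 0.0436, P(D|B) = 0.0950

Step 1: Find P(D)
P(D) = P(D|A)P(A) + P(D|B)P(B)
     = 0.0436 × 0.5857 + 0.0950 × 0.4143
     = 0.02553652 + 0.03935850
     = 0.06489502

Step 2: Apply Bayes' theorem
P(A|D) = P(D|A)P(A) / P(D)
       = 0.02553652 / 0.06489502
       = 0.3935


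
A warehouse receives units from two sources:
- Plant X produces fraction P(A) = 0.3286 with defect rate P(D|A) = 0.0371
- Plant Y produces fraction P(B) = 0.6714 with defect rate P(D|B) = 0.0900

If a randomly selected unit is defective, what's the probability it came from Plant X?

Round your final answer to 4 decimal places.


Let A = from Plant X, D = defective

Given:
- P(A) = 0.3286, P(B) = 0.6714
- P(D|A) = 0.0371, P(D|B) = 0.0900

Step 1: Find P(D)
P(D) = P(D|A)P(A) + P(D|B)P(B)
     = 0.0371 × 0.3286 + 0.0900 × 0.6714
     = 0.01219106 + 0.06042600
     = 0.07261706

Step 2: Apply Bayes' theorem
P(A|D) = P(D|A)P(A) / P(D)
       = 0.01219106 / 0.07261706
       = 0.1679


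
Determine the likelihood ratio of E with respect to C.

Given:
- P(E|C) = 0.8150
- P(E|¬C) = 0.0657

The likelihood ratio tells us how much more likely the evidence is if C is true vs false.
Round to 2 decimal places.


Likelihood Ratio (LR) = P(E|C) / P(E|¬C)

LR = 0.8150 / 0.0657
   = 12.40

The evidence is 12.40 times more likely if C is true than if C is false.
Since LR > 1, the evidence supports C over ¬C.


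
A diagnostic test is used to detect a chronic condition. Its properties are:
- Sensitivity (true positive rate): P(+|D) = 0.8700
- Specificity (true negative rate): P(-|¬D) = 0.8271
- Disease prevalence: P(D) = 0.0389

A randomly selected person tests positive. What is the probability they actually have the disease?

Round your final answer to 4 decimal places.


Let D = has disease, + = positive test

Given:
- P(D) = 0.0389 (prevalence)
- P(+|D) = 0.8700 (sensitivity)
- P(-|¬D) = 0.8271 (specificity)
- P(+|¬D) = 0.1729 (false positive rate = 1 - specificity)

Step 1: Find P(+)
P(+) = P(+|D)P(D) + P(+|¬D)P(¬D)
     = 0.8700 × 0.0389 + 0.1729 × 0.9611
     = 0.03384300 + 0.16617419
     = 0.20001719

Step 2: Apply Bayes' theorem for P(D|+)
P(D|+) = P(+|D)P(D) / P(+)
       = 0.03384300 / 0.20001719
       = 0.1692


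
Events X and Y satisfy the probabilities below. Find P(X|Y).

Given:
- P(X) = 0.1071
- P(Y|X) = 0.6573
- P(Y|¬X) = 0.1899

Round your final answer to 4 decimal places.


Bayes' theorem: P(X|Y) = P(Y|X) × P(X) / P(Y)

Step 1: Calculate P(Y) using law of total probability
P(Y) = P(Y|X)P(X) + P(Y|¬X)P(¬X)
     = 0.6573 × 0.1071 + 0.1899 × 0.8929
     = 0.07039683 + 0.16956171
     = 0.23995854

Step 2: Apply Bayes' theorem
P(X|Y) = P(Y|X) × P(X) / P(Y)
       = 0.07039683 / 0.23995854
       = 0.2934


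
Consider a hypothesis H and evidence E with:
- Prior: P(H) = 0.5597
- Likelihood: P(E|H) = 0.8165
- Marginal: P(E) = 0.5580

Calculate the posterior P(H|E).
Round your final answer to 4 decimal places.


Using Bayes' theorem:

P(H|E) = P(E|H) × P(H) / P(E)
       = 0.8165 × 0.5597 / 0.5580
       = 0.45699505 / 0.5580
       = 0.8190

The evidence strengthens our belief in H.
Prior: 0.5597 → Posterior: 0.8190


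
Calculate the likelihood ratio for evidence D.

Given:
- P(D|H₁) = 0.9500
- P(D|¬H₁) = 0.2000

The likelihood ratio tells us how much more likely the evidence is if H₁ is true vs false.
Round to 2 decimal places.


Likelihood Ratio (LR) = P(D|H₁) / P(D|¬H₁)

LR = 0.9500 / 0.2000
   = 4.75

The evidence is 4.75 times more likely if H₁ is true than if H₁ is false.
Because LR exceeds 1, D is evidence for H₁.


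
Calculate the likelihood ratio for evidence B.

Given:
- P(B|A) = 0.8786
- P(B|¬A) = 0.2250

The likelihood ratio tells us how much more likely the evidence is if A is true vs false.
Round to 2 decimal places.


Likelihood Ratio (LR) = P(B|A) / P(B|¬A)

LR = 0.8786 / 0.2250
   = 3.90

The evidence is 3.90 times more likely if A is true than if A is false.
Because LR exceeds 1, B is evidence for A.


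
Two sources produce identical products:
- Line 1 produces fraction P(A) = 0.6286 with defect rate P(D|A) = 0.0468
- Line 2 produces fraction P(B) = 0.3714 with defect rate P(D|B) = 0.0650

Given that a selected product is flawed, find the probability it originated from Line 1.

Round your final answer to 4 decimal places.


Let A = from Line 1, D = flawed

Given:
- P(A) = 0.6286, P(B) = 0.3714
- P(D|A) = 0.0468, P(D|B) = 0.0650

Step 1: Find P(D)
P(D) = P(D|A)P(A) + P(D|B)P(B)
     = 0.0468 × 0.6286 + 0.0650 × 0.3714
     = 0.02941848 + 0.02414100
     = 0.05355948

Step 2: Apply Bayes' theorem
P(A|D) = P(D|A)P(A) / P(D)
       = 0.02941848 / 0.05355948
       = 0.5493


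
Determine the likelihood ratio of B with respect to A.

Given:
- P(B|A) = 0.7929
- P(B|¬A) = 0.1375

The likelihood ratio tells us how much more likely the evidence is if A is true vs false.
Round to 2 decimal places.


Likelihood Ratio (LR) = P(B|A) / P(B|¬A)

LR = 0.7929 / 0.1375
   = 5.77

The evidence is 5.77 times more likely if A is true than if A is false.
Since LR > 1, the evidence supports A over ¬A.


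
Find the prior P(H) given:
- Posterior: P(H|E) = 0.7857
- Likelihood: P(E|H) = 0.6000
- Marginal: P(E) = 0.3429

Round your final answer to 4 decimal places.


From Bayes' theorem: P(H|E) = P(E|H) × P(H) / P(E)

Rearranging for P(H):
P(H) = P(H|E) × P(E) / P(E|H)
     = 0.7857 × 0.3429 / 0.6000
     = 0.26941653 / 0.6000
     = 0.4490


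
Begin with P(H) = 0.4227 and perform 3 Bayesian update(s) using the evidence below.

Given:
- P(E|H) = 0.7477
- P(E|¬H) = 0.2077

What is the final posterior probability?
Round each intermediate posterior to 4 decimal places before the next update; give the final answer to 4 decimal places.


Sequential Bayesian updating:

Initial prior: P(H) = 0.4227

Update 1:
  P(E) = 0.7477 × 0.4227 + 0.2077 × 0.5773 = 0.31605279 + 0.11990521 = 0.43595800
  P(H|E) = 0.31605279 / 0.43595800 = 0.7250

Update 2:
  P(E) = 0.7477 × 0.7250 + 0.2077 × 0.2750 = 0.54208250 + 0.05711750 = 0.59920000
  P(H|E) = 0.54208250 / 0.59920000 = 0.9047

Update 3:
  P(E) = 0.7477 × 0.9047 + 0.2077 × 0.0953 = 0.67644419 + 0.01979381 = 0.69623800
  P(H|E) = 0.67644419 / 0.69623800 = 0.9716

Final posterior: 0.9716


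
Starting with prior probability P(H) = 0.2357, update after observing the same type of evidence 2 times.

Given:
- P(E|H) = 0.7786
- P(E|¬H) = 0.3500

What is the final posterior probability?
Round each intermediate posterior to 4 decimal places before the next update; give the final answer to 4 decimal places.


Sequential Bayesian updating:

Initial prior: P(H) = 0.2357

Update 1:
  P(E) = 0.7786 × 0.2357 + 0.3500 × 0.7643 = 0.18351602 + 0.26750500 = 0.45102102
  P(H|E) = 0.18351602 / 0.45102102 = 0.4069

Update 2:
  P(E) = 0.7786 × 0.4069 + 0.3500 × 0.5931 = 0.31681234 + 0.20758500 = 0.52439734
  P(H|E) = 0.31681234 / 0.52439734 = 0.6041

Final posterior: 0.6041


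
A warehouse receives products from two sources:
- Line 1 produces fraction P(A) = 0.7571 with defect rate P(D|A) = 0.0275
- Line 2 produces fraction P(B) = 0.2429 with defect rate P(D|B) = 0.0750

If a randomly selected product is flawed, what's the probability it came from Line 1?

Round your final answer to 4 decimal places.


Let A = from Line 1, D = flawed

Given:
- P(A) = 0.7571, P(B) = 0.2429
- P(D|A) = 0.0275, P(D|B) = 0.0750

Step 1: Find P(D)
P(D) = P(D|A)P(A) + P(D|B)P(B)
     = 0.0275 × 0.7571 + 0.0750 × 0.2429
     = 0.02082025 + 0.01821750
     = 0.03903775

Step 2: Apply Bayes' theorem
P(A|D) = P(D|A)P(A) / P(D)
       = 0.02082025 / 0.03903775
       = 0.5333


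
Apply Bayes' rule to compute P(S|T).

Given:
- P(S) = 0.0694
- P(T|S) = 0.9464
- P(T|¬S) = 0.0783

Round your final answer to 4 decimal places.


Bayes' theorem: P(S|T) = P(T|S) × P(S) / P(T)

Step 1: Calculate P(T) using law of total probability
P(T) = P(T|S)P(S) + P(T|¬S)P(¬S)
     = 0.9464 × 0.0694 + 0.0783 × 0.9306
     = 0.06568016 + 0.07286598
     = 0.13854614

Step 2: Apply Bayes' theorem
P(S|T) = P(T|S) × P(S) / P(T)
       = 0.06568016 / 0.13854614
       = 0.4741


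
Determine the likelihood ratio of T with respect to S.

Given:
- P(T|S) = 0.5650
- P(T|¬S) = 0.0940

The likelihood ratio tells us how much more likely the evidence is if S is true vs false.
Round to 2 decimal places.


Likelihood Ratio (LR) = P(T|S) / P(T|¬S)

LR = 0.5650 / 0.0940
   = 6.01

The evidence is 6.01 times more likely if S is true than if S is false.
Because LR exceeds 1, T is evidence for S.


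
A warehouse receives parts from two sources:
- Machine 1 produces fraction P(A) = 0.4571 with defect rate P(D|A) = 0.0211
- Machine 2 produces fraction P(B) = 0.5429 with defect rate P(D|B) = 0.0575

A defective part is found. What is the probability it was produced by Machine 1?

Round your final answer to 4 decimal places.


Let A = from Machine 1, D = defective

Given:
- P(A) = 0.4571, P(B) = 0.5429
- P(D|A) = 0.0211, P(D|B) = 0.0575

Step 1: Find P(D)
P(D) = P(D|A)P(A) + P(D|B)P(B)
     = 0.0211 × 0.4571 + 0.0575 × 0.5429
     = 0.00964481 + 0.03121675
     = 0.04086156

Step 2: Apply Bayes' theorem
P(A|D) = P(D|A)P(A) / P(D)
       = 0.00964481 / 0.04086156
       = 0.2360


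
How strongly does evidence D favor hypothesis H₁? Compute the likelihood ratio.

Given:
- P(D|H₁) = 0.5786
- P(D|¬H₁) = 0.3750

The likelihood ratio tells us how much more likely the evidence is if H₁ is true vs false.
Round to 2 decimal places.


Likelihood Ratio (LR) = P(D|H₁) / P(D|¬H₁)

LR = 0.5786 / 0.3750
   = 1.54

The evidence is 1.54 times more likely if H₁ is true than if H₁ is false.
Since LR > 1, the evidence supports H₁ over ¬H₁.


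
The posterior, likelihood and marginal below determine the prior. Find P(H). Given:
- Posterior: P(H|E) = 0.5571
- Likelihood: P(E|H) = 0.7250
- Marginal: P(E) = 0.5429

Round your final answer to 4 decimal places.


From Bayes' theorem: P(H|E) = P(E|H) × P(H) / P(E)

Rearranging for P(H):
P(H) = P(H|E) × P(E) / P(E|H)
     = 0.5571 × 0.5429 / 0.7250
     = 0.30244959 / 0.7250
     = 0.4172


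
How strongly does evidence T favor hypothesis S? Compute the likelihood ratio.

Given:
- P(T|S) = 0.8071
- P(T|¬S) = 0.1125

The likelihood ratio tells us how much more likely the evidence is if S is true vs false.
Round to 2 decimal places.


Likelihood Ratio (LR) = P(T|S) / P(T|¬S)

LR = 0.8071 / 0.1125
   = 7.17

The evidence is 7.17 times more likely if S is true than if S is false.
Since LR > 1, the evidence supports S over ¬S.


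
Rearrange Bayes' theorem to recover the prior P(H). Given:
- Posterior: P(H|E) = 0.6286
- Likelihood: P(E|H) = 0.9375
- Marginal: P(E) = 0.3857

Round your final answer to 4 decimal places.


From Bayes' theorem: P(H|E) = P(E|H) × P(H) / P(E)

Rearranging for P(H):
P(H) = P(H|E) × P(E) / P(E|H)
     = 0.6286 × 0.3857 / 0.9375
     = 0.24245102 / 0.9375
     = 0.2586


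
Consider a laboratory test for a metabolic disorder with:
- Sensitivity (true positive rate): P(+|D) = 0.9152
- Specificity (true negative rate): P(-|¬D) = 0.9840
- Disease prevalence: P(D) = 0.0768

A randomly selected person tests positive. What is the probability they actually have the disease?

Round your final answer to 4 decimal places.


Let D = has disease, + = positive test

Given:
- P(D) = 0.0768 (prevalence)
- P(+|D) = 0.9152 (sensitivity)
- P(-|¬D) = 0.9840 (specificity)
- P(+|¬D) = 0.0160 (false positive rate = 1 - specificity)

Step 1: Find P(+)
P(+) = P(+|D)P(D) + P(+|¬D)P(¬D)
     = 0.9152 × 0.0768 + 0.0160 × 0.9232
     = 0.07028736 + 0.01477120
     = 0.08505856

Step 2: Apply Bayes' theorem for P(D|+)
P(D|+) = P(+|D)P(D) / P(+)
       = 0.07028736 / 0.08505856
       = 0.8263


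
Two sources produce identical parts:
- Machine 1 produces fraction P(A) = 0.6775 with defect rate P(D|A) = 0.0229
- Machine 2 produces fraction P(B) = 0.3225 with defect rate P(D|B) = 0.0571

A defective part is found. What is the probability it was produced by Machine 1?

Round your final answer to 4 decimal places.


Let A = from Machine 1, D = defective

Given:
- P(A) = 0.6775, P(B) = 0.3225
- P(D|A) = 0.0229, P(D|B) = 0.0571

Step 1: Find P(D)
P(D) = P(D|A)P(A) + P(D|B)P(B)
     = 0.0229 × 0.6775 + 0.0571 × 0.3225
     = 0.01551475 + 0.01841475
     = 0.03392950

Step 2: Apply Bayes' theorem
P(A|D) = P(D|A)P(A) / P(D)
       = 0.01551475 / 0.03392950
       = 0.4573


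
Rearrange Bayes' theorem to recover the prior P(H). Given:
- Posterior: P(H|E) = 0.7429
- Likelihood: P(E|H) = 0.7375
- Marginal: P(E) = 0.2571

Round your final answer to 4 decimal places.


From Bayes' theorem: P(H|E) = P(E|H) × P(H) / P(E)

Rearranging for P(H):
P(H) = P(H|E) × P(E) / P(E|H)
     = 0.7429 × 0.2571 / 0.7375
     = 0.19099959 / 0.7375
     = 0.2590


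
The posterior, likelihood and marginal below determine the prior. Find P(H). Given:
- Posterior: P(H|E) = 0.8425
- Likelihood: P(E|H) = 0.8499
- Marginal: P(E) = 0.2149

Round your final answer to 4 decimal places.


From Bayes' theorem: P(H|E) = P(E|H) × P(H) / P(E)

Rearranging for P(H):
P(H) = P(H|E) × P(E) / P(E|H)
     = 0.8425 × 0.2149 / 0.8499
     = 0.18105325 / 0.8499
     = 0.2130


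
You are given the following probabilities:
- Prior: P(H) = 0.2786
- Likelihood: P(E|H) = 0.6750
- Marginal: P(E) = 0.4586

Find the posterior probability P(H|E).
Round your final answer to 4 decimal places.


Using Bayes' theorem:

P(H|E) = P(E|H) × P(H) / P(E)
       = 0.6750 × 0.2786 / 0.4586
       = 0.18805500 / 0.4586
       = 0.4101

The evidence strengthens our belief in H.
Prior: 0.2786 → Posterior: 0.4101


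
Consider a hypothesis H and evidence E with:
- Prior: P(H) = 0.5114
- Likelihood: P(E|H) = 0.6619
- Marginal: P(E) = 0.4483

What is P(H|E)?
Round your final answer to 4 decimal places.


Using Bayes' theorem:

P(H|E) = P(E|H) × P(H) / P(E)
       = 0.6619 × 0.5114 / 0.4483
       = 0.33849566 / 0.4483
       = 0.7551

The evidence strengthens our belief in H.
Prior: 0.5114 → Posterior: 0.7551


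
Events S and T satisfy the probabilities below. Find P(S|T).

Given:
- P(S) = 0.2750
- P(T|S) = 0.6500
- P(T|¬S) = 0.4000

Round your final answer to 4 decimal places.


Bayes' theorem: P(S|T) = P(T|S) × P(S) / P(T)

Step 1: Calculate P(T) using law of total probability
P(T) = P(T|S)P(S) + P(T|¬S)P(¬S)
     = 0.6500 × 0.2750 + 0.4000 × 0.7250
     = 0.17875000 + 0.29000000
     = 0.46875000

Step 2: Apply Bayes' theorem
P(S|T) = P(T|S) × P(S) / P(T)
       = 0.17875000 / 0.46875000
       = 0.3813


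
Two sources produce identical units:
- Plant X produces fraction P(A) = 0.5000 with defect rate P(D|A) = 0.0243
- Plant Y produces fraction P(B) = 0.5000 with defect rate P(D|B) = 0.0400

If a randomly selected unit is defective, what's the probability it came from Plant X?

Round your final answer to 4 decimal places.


Let A = from Plant X, D = defective

Given:
- P(A) = 0.5000, P(B) = 0.5000
- P(D|A) = 0.0243, P(D|B) = 0.0400

Step 1: Find P(D)
P(D) = P(D|A)P(A) + P(D|B)P(B)
     = 0.0243 × 0.5000 + 0.0400 × 0.5000
     = 0.01215000 + 0.02000000
     = 0.03215000

Step 2: Apply Bayes' theorem
P(A|D) = P(D|A)P(A) / P(D)
       = 0.01215000 / 0.03215000
       = 0.3779


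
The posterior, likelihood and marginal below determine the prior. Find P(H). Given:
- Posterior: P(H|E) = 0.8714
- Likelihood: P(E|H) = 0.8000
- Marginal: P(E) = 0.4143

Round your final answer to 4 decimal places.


From Bayes' theorem: P(H|E) = P(E|H) × P(H) / P(E)

Rearranging for P(H):
P(H) = P(H|E) × P(E) / P(E|H)
     = 0.8714 × 0.4143 / 0.8000
     = 0.36102102 / 0.8000
     = 0.4513


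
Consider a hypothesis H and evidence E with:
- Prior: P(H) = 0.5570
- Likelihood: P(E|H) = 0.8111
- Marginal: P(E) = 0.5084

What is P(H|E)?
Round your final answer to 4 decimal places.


Using Bayes' theorem:

P(H|E) = P(E|H) × P(H) / P(E)
       = 0.8111 × 0.5570 / 0.5084
       = 0.45178270 / 0.5084
       = 0.8886

The evidence strengthens our belief in H.
Prior: 0.5570 → Posterior: 0.8886


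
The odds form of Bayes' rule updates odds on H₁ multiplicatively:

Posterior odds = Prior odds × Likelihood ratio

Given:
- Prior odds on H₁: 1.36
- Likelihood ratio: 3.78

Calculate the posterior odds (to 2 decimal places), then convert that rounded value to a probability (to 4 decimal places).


Step 1: Calculate posterior odds
Posterior odds = Prior odds × LR
               = 1.36 × 3.78
               = 5.14

Step 2: Convert to probability
P(H₁|E) = Posterior odds / (1 + Posterior odds)
       = 5.14 / (1 + 5.14)
       = 5.14 / 6.14
       = 0.8371

The evidence increased P(H₁) from 0.5763 to 0.8371.


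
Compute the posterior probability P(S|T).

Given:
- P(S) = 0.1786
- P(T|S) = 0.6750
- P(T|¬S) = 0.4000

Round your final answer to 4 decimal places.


Bayes' theorem: P(S|T) = P(T|S) × P(S) / P(T)

Step 1: Calculate P(T) using law of total probability
P(T) = P(T|S)P(S) + P(T|¬S)P(¬S)
     = 0.6750 × 0.1786 + 0.4000 × 0.8214
     = 0.12055500 + 0.32856000
     = 0.44911500

Step 2: Apply Bayes' theorem
P(S|T) = P(T|S) × P(S) / P(T)
       = 0.12055500 / 0.44911500
       = 0.2684


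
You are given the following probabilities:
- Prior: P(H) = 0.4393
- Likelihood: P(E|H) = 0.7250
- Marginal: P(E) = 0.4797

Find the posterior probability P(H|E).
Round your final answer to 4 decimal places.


Using Bayes' theorem:

P(H|E) = P(E|H) × P(H) / P(E)
       = 0.7250 × 0.4393 / 0.4797
       = 0.31849250 / 0.4797
       = 0.6639

The evidence strengthens our belief in H.
Prior: 0.4393 → Posterior: 0.6639


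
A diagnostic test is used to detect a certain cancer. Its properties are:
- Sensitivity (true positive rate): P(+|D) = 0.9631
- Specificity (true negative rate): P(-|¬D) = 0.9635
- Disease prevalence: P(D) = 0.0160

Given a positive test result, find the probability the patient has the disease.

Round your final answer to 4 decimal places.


Let D = has disease, + = positive test

Given:
- P(D) = 0.0160 (prevalence)
- P(+|D) = 0.9631 (sensitivity)
- P(-|¬D) = 0.9635 (specificity)
- P(+|¬D) = 0.0365 (false positive rate = 1 - specificity)

Step 1: Find P(+)
P(+) = P(+|D)P(D) + P(+|¬D)P(¬D)
     = 0.9631 × 0.0160 + 0.0365 × 0.9840
     = 0.01540960 + 0.03591600
     = 0.05132560

Step 2: Apply Bayes' theorem for P(D|+)
P(D|+) = P(+|D)P(D) / P(+)
       = 0.01540960 / 0.05132560
       = 0.3002


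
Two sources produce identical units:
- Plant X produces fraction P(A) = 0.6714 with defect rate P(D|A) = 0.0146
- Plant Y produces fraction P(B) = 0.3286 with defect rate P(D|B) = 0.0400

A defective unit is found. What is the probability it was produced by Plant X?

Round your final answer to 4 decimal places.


Let A = from Plant X, D = defective

Given:
- P(A) = 0.6714, P(B) = 0.3286
- P(D|A) = 0.0146, P(D|B) = 0.0400

Step 1: Find P(D)
P(D) = P(D|A)P(A) + P(D|B)P(B)
     = 0.0146 × 0.6714 + 0.0400 × 0.3286
     = 0.00980244 + 0.01314400
     = 0.02294644

Step 2: Apply Bayes' theorem
P(A|D) = P(D|A)P(A) / P(D)
       = 0.00980244 / 0.02294644
       = 0.4272


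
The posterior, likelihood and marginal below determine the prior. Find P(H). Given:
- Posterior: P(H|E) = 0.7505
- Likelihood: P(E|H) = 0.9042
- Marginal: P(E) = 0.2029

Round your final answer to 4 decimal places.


From Bayes' theorem: P(H|E) = P(E|H) × P(H) / P(E)

Rearranging for P(H):
P(H) = P(H|E) × P(E) / P(E|H)
     = 0.7505 × 0.2029 / 0.9042
     = 0.15227645 / 0.9042
     = 0.1684


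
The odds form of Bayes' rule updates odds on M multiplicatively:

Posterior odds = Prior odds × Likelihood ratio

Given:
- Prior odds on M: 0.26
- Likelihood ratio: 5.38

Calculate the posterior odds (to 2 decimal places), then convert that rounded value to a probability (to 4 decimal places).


Step 1: Calculate posterior odds
Posterior odds = Prior odds × LR
               = 0.26 × 5.38
               = 1.40

Step 2: Convert to probability
P(M|E) = Posterior odds / (1 + Posterior odds)
       = 1.40 / (1 + 1.40)
       = 1.40 / 2.40
       = 0.5833

The evidence increased P(M) from 0.2063 to 0.5833.


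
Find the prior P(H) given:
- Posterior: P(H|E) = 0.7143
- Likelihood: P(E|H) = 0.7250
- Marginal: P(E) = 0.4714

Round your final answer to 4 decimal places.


From Bayes' theorem: P(H|E) = P(E|H) × P(H) / P(E)

Rearranging for P(H):
P(H) = P(H|E) × P(E) / P(E|H)
     = 0.7143 × 0.4714 / 0.7250
     = 0.33672102 / 0.7250
     = 0.4644


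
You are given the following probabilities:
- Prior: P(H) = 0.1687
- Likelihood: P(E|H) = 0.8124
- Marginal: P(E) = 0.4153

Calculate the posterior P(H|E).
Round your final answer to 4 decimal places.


Using Bayes' theorem:

P(H|E) = P(E|H) × P(H) / P(E)
       = 0.8124 × 0.1687 / 0.4153
       = 0.13705188 / 0.4153
       = 0.3300

The evidence strengthens our belief in H.
Prior: 0.1687 → Posterior: 0.3300


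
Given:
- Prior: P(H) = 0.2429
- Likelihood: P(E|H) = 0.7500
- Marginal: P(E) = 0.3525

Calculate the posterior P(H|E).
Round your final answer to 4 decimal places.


Using Bayes' theorem:

P(H|E) = P(E|H) × P(H) / P(E)
       = 0.7500 × 0.2429 / 0.3525
       = 0.18217500 / 0.3525
       = 0.5168

The evidence strengthens our belief in H.
Prior: 0.2429 → Posterior: 0.5168


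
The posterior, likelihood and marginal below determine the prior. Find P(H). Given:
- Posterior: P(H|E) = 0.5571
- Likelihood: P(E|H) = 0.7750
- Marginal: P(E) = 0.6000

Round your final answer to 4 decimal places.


From Bayes' theorem: P(H|E) = P(E|H) × P(H) / P(E)

Rearranging for P(H):
P(H) = P(H|E) × P(E) / P(E|H)
     = 0.5571 × 0.6000 / 0.7750
     = 0.33426000 / 0.7750
     = 0.4313


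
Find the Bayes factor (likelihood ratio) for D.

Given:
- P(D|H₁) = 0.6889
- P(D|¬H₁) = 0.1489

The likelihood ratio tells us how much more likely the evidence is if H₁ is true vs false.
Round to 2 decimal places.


Likelihood Ratio (LR) = P(D|H₁) / P(D|¬H₁)

LR = 0.6889 / 0.1489
   = 4.63

The evidence is 4.63 times more likely if H₁ is true than if H₁ is false.
LR > 1, so observing D raises the odds in favor of H₁.


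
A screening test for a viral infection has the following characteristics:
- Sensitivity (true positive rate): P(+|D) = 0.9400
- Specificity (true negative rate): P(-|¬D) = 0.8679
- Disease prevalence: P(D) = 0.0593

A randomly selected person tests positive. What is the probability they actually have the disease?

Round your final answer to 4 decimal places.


Let D = has disease, + = positive test

Given:
- P(D) = 0.0593 (prevalence)
- P(+|D) = 0.9400 (sensitivity)
- P(-|¬D) = 0.8679 (specificity)
- P(+|¬D) = 0.1321 (false positive rate = 1 - specificity)

Step 1: Find P(+)
P(+) = P(+|D)P(D) + P(+|¬D)P(¬D)
     = 0.9400 × 0.0593 + 0.1321 × 0.9407
     = 0.05574200 + 0.12426647
     = 0.18000847

Step 2: Apply Bayes' theorem for P(D|+)
P(D|+) = P(+|D)P(D) / P(+)
       = 0.05574200 / 0.18000847
       = 0.3097


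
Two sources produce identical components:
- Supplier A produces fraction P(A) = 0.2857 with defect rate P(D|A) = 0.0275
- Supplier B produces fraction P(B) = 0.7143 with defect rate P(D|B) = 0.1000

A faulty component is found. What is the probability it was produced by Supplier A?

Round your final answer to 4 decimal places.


Let A = from Supplier A, D = faulty

Given:
- P(A) = 0.2857, P(B) = 0.7143
- P(D|A) = 0.0275, P(D|B) = 0.1000

Step 1: Find P(D)
P(D) = P(D|A)P(A) + P(D|B)P(B)
     = 0.0275 × 0.2857 + 0.1000 × 0.7143
     = 0.00785675 + 0.07143000
     = 0.07928675

Step 2: Apply Bayes' theorem
P(A|D) = P(D|A)P(A) / P(D)
       = 0.00785675 / 0.07928675
       = 0.0991


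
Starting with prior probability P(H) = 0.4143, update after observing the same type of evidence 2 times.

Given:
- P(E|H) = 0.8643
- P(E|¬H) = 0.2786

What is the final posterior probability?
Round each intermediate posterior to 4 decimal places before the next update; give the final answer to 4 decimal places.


Sequential Bayesian updating:

Initial prior: P(H) = 0.4143

Update 1:
  P(E) = 0.8643 × 0.4143 + 0.2786 × 0.5857 = 0.35807949 + 0.16317602 = 0.52125551
  P(H|E) = 0.35807949 / 0.52125551 = 0.6870

Update 2:
  P(E) = 0.8643 × 0.6870 + 0.2786 × 0.3130 = 0.59377410 + 0.08720180 = 0.68097590
  P(H|E) = 0.59377410 / 0.68097590 = 0.8719

Final posterior: 0.8719
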